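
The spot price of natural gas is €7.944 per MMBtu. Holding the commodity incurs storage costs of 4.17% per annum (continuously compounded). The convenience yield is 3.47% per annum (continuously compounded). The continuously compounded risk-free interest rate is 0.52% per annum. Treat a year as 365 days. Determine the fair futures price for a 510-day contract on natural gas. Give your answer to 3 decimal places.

Net carry = r + u − y = 0.0052 + 0.0417 − 0.0347 = 0.0122
F = S·e^((r+u−y)T) = 7.944 · e^(0.0122 × 510/365) = 7.944 · e^0.017047
= 7.944 × 1.017193 = €8.081 per MMBtu

€8.081 per MMBtu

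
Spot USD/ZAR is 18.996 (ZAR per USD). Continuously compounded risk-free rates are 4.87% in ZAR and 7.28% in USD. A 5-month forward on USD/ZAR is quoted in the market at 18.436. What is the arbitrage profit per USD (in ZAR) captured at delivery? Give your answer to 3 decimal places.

0.370 per USD (in ZAR)

Fair forward: F* = S·e^(carry·T), with carry = (r_ZAR − r_USD) = 0.0487 − 0.0728 = -0.0241
F* = 18.996 · e^(-0.0241 × 5/12) = 18.996 · e^-0.010042 = 18.996 × 0.990008 = 18.8062
Market 18.436 < fair 18.8062: forward underpriced → reverse cash-and-carry (short spot, go long the forward).
At maturity, profit = |F_mkt − F*| = |18.436 − 18.8062| = 0.370 per USD (in ZAR)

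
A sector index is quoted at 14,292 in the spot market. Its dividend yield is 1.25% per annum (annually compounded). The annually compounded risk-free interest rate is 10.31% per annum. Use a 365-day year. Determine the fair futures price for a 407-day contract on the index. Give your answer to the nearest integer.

F = S · (1+r)^T / (1+q)^T
= 14292 × 1.115626 / 1.013948 = 14292 × 1.100279
F = 15,725

15,725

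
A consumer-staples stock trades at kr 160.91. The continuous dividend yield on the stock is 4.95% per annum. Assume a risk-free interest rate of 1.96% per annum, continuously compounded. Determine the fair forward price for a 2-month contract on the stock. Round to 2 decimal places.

kr 160.11

F = S·e^((r − q)T) = 160.91 · e^((0.0196 − 0.0495) × 2/12)
= 160.91 · e^-0.004983 = 160.91 × 0.995029
F = kr 160.11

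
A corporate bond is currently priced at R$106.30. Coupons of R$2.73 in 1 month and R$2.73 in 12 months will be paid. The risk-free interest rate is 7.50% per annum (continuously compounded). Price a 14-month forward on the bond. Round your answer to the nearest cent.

PV(coupons) I = 2.73·e^(−0.0750·1/12) + 2.73·e^(−0.0750·12/12)
I = 2.7130 + 2.5327 = 5.2457
F = (S − I)·e^(rT) = (106.30 − 5.2457) · e^(0.0750·14/12)
= 101.0543 · e^0.087500 = 101.0543 × 1.091442 = R$110.29

R$110.29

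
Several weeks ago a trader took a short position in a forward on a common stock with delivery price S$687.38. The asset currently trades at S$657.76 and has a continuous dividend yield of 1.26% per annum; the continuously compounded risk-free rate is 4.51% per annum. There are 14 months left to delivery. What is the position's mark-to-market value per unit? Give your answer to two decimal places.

S$3.99

Current fair forward for the remaining 14 months: F = S·e^((r − q)·T), (r − q) = 0.0451 − 0.0126 = 0.0325
F = 657.76 · e^(0.0325 × 14/12) = 657.76 × 1.038645 = 683.1791
Value of long forward = (F − K)·e^(−rT) = (683.1791 − 687.38) · e^(−0.0451·14/12)
= -4.2009 × 0.948744 = -3.99
Short position value = −(long value) = S$3.99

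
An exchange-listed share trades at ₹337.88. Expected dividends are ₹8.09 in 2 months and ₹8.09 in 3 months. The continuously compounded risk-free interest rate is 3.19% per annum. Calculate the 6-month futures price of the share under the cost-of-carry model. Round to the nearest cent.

PV(dividends) I = 8.09·e^(−0.0319·2/12) + 8.09·e^(−0.0319·3/12)
I = 8.0471 + 8.0257 = 16.0728
F = (S − I)·e^(rT) = (337.88 − 16.0728) · e^(0.0319·6/12)
= 321.8072 · e^0.015950 = 321.8072 × 1.016078 = ₹326.98

₹326.98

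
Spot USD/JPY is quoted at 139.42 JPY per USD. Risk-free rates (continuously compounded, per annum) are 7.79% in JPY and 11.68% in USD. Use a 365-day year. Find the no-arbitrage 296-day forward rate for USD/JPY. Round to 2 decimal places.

F = S·e^((r_JPY − r_USD)T) = 139.42 · e^((0.0779 − 0.1168) × 296/365)
= 139.42 · e^-0.031546 = 139.42 × 0.968946
F = 135.09 JPY per USD

135.09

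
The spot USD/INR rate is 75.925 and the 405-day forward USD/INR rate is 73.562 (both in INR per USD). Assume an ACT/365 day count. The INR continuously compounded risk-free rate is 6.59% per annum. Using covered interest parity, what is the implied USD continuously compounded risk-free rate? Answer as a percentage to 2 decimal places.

F = S·e^((r_INR − r_USD)T) ⇒ r_USD = r_INR − ln(F/S)/T
ln(73.562/75.925) = -0.031617; /(405/365) = -0.028494
r_USD = 0.0659 + 0.028494 = 0.094394
r_USD = 9.44%

9.44%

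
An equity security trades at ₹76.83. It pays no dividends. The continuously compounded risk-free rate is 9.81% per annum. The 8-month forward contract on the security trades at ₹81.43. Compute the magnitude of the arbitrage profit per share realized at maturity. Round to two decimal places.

Fair forward: F* = S·e^(carry·T), with carry = r = 0.0981
F* = 76.83 · e^(0.0981 × 8/12) = 76.83 · e^0.065400 = 76.83 × 1.067586 = ₹82.0226
Market ₹81.43 < fair ₹82.0226: forward underpriced → reverse cash-and-carry (short spot, go long the forward).
At maturity, profit = |F_mkt − F*| = |81.43 − 82.0226| = ₹0.59 per share

₹0.59 per share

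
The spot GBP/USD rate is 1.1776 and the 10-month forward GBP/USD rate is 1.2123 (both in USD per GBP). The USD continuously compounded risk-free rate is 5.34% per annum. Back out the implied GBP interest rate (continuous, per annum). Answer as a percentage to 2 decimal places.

F = S·e^((r_USD − r_GBP)T) ⇒ r_GBP = r_USD − ln(F/S)/T
ln(1.2123/1.1776) = 0.029041; /(10/12) = 0.034849
r_GBP = 0.0534 − 0.034849 = 0.018551
r_GBP = 1.86%

1.86%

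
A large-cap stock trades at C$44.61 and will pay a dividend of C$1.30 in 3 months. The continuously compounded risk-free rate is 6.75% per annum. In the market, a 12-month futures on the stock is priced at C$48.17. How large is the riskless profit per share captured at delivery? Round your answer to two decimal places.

C$1.81 per share

PV(dividends) I = 1.30·e^(−0.0675·3/12) = 1.2782
Fair futures F* = (S − I)·e^(rT) = (44.61 − 1.2782)·e^0.067500 = 43.3318 × 1.069830 = 46.3577
Market C$48.17 > fair 46.3577: forward overpriced → cash-and-carry (borrow at r, buy the stock and collect the dividends, short the forward).
Profit at T = |F_mkt − F*| = |48.17 − 46.3577| = C$1.81 per share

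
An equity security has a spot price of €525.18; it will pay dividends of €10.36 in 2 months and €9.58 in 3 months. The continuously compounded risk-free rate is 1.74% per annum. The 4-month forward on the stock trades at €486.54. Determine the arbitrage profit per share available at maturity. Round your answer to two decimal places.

PV(dividends) I = 10.36·e^(−0.0174·2/12) + 9.58·e^(−0.0174·3/12) = 19.8684
Fair forward F* = (S − I)·e^(rT) = (525.18 − 19.8684)·e^0.005800 = 505.3116 × 1.005817 = 508.2510
Market €486.54 < fair 508.2510: forward underpriced → reverse cash-and-carry (short the stock, invest proceeds at r, pay the dividends, go long the forward).
Profit at T = |F_mkt − F*| = |486.54 − 508.2510| = €21.71 per share

€21.71 per share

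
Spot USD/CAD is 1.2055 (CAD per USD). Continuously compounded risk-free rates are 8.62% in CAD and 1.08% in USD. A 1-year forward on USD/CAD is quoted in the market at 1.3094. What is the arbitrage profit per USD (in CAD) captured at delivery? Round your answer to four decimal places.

0.0095 per USD (in CAD)

Fair forward: F* = S·e^(carry·T), with carry = (r_CAD − r_USD) = 0.0862 − 0.0108 = 0.0754
F* = 1.2055 · e^(0.0754 × 1) = 1.2055 · e^0.075400 = 1.2055 × 1.078315 = 1.2999
Market 1.3094 > fair 1.2999: forward overpriced → cash-and-carry (buy spot, short the forward).
At maturity, profit = |F_mkt − F*| = |1.3094 − 1.2999| = 0.0095 per USD (in CAD)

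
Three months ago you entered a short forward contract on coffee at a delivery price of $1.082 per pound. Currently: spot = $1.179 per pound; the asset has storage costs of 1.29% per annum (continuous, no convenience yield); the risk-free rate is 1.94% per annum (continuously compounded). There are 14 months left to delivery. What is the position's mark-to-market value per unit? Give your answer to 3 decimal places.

-$0.139 per pound

Current fair forward for the remaining 14 months: F = S·e^((r + u)·T), (r + u) = 0.0194 + 0.0129 = 0.0323
F = 1.179 · e^(0.0323 × 14/12) = 1.179 × 1.038402 = 1.2243
Value of long forward = (F − K)·e^(−rT) = (1.2243 − 1.082) · e^(−0.0194·14/12)
= 0.1423 × 0.977621 = 0.139
Short position value = −(long value) = -$0.139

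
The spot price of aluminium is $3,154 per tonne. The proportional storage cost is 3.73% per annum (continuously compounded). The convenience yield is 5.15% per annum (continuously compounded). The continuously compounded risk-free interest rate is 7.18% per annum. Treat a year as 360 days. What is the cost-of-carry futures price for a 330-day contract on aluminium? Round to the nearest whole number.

$3,325 per tonne

Net carry = r + u − y = 0.0718 + 0.0373 − 0.0515 = 0.0576
F = S·e^((r+u−y)T) = 3154 · e^(0.0576 × 330/360) = 3154 · e^0.052800
= 3154 × 1.054219 = $3,325 per tonne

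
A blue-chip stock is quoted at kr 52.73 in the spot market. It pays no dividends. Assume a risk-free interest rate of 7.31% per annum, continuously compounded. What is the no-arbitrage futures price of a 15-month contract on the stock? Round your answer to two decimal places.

kr 57.78

F = S·e^(rT) = 52.73 · e^(0.0731 × 15/12)
= 52.73 · e^0.091375 = 52.73 × 1.095680
F = kr 57.78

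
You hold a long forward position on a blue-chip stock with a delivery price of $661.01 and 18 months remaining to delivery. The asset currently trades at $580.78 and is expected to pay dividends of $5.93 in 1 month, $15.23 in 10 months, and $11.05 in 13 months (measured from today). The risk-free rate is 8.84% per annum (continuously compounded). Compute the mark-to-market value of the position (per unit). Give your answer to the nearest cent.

PV(remaining dividends) I = 5.93·e^(−0.0884·1/12) + 15.23·e^(−0.0884·10/12) + 11.05·e^(−0.0884·13/12) = 30.0757
Current forward F = (S − I)·e^(rT) = (580.78 − 30.0757)·e^(0.0884·18/12) = 550.7043 × 1.141793 = 628.7903
Value (long) = (F − K)·e^(−rT) = (628.7903 − 661.01) × 0.875815 = -28.2185
Value = -$28.22

-$28.22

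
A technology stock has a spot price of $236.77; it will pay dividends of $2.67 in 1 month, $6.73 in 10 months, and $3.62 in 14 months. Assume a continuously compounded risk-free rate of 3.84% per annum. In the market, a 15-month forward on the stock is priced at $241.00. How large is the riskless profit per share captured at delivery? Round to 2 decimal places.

$5.85 per share

PV(dividends) I = 2.67·e^(−0.0384·1/12) + 6.73·e^(−0.0384·10/12) + 3.62·e^(−0.0384·14/12) = 12.6409
Fair forward F* = (S − I)·e^(rT) = (236.77 − 12.6409)·e^0.048000 = 224.1291 × 1.049171 = 235.1498
Market $241.00 > fair 235.1498: forward overpriced → cash-and-carry (borrow at r, buy the stock and collect the dividends, short the forward).
Profit at T = |F_mkt − F*| = |241.00 − 235.1498| = $5.85 per share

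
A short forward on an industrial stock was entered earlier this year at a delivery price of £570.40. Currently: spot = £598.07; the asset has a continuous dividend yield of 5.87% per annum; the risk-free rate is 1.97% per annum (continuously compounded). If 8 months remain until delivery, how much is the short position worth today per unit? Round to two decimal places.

Current fair forward for the remaining 8 months: F = S·e^((r − q)·T), (r − q) = 0.0197 − 0.0587 = -0.0390
F = 598.07 · e^(-0.0390 × 8/12) = 598.07 × 0.974335 = 582.7205
Value of long forward = (F − K)·e^(−rT) = (582.7205 − 570.40) · e^(−0.0197·8/12)
= 12.3205 × 0.986953 = 12.16
Short position value = −(long value) = -£12.16

-£12.16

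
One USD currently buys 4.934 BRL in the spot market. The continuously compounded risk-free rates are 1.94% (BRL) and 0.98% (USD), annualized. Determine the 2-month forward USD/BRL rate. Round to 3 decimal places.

F = S·e^((r_BRL − r_USD)T) = 4.934 · e^((0.0194 − 0.0098) × 2/12)
= 4.934 · e^0.001600 = 4.934 × 1.001601
F = 4.942 BRL per USD

4.942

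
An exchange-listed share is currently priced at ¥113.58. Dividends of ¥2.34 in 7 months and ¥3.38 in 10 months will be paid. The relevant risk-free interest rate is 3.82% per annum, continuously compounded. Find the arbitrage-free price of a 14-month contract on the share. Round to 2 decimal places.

PV(dividends) I = 2.34·e^(−0.0382·7/12) + 3.38·e^(−0.0382·10/12)
I = 2.2884 + 3.2741 = 5.5625
F = (S − I)·e^(rT) = (113.58 − 5.5625) · e^(0.0382·14/12)
= 108.0175 · e^0.044567 = 108.0175 × 1.045575 = ¥112.94

¥112.94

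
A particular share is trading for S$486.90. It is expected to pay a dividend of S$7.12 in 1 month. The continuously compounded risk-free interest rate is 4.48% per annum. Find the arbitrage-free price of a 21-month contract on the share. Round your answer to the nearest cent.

S$518.94

PV(dividends) I = 7.12·e^(−0.0448·1/12)
I = 7.0935
F = (S − I)·e^(rT) = (486.90 − 7.0935) · e^(0.0448·21/12)
= 479.8065 · e^0.078400 = 479.8065 × 1.081555 = S$518.94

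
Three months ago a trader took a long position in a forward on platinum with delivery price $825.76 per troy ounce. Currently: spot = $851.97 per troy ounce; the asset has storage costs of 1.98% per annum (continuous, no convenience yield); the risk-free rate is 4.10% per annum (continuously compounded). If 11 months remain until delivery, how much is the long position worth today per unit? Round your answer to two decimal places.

Current fair forward for the remaining 11 months: F = S·e^((r + u)·T), (r + u) = 0.0410 + 0.0198 = 0.0608
F = 851.97 · e^(0.0608 × 11/12) = 851.97 × 1.057316 = 900.8015
Value of long forward = (F − K)·e^(−rT) = (900.8015 − 825.76) · e^(−0.0410·11/12)
= 75.0415 × 0.963114 = 72.27

$72.27 per troy ounce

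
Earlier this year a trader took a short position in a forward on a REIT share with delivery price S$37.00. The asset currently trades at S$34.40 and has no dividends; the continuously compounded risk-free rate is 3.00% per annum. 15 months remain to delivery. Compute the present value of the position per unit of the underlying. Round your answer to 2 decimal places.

Current fair forward for the remaining 15 months: F = S·e^(r·T), r = 0.0300
F = 34.40 · e^(0.0300 × 15/12) = 34.40 × 1.038212 = 35.7145
Value of long forward = (F − K)·e^(−rT) = (35.7145 − 37.00) · e^(−0.0300·15/12)
= -1.2855 × 0.963194 = -1.24
Short position value = −(long value) = S$1.24

S$1.24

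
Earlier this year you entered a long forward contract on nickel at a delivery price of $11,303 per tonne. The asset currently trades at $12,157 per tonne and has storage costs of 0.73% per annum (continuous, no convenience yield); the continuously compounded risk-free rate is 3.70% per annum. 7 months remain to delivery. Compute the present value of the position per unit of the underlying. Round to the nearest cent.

Current fair forward for the remaining 7 months: F = S·e^((r + u)·T), (r + u) = 0.0370 + 0.0073 = 0.0443
F = 12157 · e^(0.0443 × 7/12) = 12157 × 1.02617846 = 12475.2515
Value of long forward = (F − K)·e^(−rT) = (12475.2515 − 11303) · e^(−0.0370·7/12)
= 1172.2515 × 0.97864792 = 1147.22

$1147.22 per tonne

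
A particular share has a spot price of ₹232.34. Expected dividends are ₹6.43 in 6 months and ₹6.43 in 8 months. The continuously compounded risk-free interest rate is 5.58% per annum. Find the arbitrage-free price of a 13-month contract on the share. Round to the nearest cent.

₹233.59

PV(dividends) I = 6.43·e^(−0.0558·6/12) + 6.43·e^(−0.0558·8/12)
I = 6.2531 + 6.1952 = 12.4483
F = (S − I)·e^(rT) = (232.34 − 12.4483) · e^(0.0558·13/12)
= 219.8917 · e^0.060450 = 219.8917 × 1.062314 = ₹233.59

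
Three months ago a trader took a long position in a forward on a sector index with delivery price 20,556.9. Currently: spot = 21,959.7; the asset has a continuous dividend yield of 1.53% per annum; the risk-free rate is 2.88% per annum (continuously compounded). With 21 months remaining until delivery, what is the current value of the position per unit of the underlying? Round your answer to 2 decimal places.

1833.02

Current fair forward for the remaining 21 months: F = S·e^((r − q)·T), (r − q) = 0.0288 − 0.0153 = 0.0135
F = 21959.7 · e^(0.0135 × 21/12) = 21959.7 × 1.02390628 = 22484.6747
Value of long forward = (F − K)·e^(−rT) = (22484.6747 − 20556.9) · e^(−0.0288·21/12)
= 1927.7747 × 0.95084901 = 1833.02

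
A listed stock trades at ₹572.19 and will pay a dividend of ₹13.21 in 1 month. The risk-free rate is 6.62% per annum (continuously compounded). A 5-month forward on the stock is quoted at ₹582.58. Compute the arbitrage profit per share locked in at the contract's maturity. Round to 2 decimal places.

PV(dividends) I = 13.21·e^(−0.0662·1/12) = 13.1373
Fair forward F* = (S − I)·e^(rT) = (572.19 − 13.1373)·e^0.027583 = 559.0527 × 1.027967 = 574.6877
Market ₹582.58 > fair 574.6877: forward overpriced → cash-and-carry (borrow at r, buy the stock and collect the dividends, short the forward).
Profit at T = |F_mkt − F*| = |582.58 − 574.6877| = ₹7.89 per share

₹7.89 per share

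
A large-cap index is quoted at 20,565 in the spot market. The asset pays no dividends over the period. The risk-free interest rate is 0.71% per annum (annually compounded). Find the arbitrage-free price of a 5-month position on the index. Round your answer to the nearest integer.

F = S · (1+r)^T
= 20565 × 1.002952
F = 20,626

20,626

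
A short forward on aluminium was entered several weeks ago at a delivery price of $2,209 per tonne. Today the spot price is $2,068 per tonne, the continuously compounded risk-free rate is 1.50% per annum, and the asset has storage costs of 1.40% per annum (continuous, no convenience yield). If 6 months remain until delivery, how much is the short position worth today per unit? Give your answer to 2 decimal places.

Current fair forward for the remaining 6 months: F = S·e^((r + u)·T), (r + u) = 0.0150 + 0.0140 = 0.0290
F = 2068 · e^(0.0290 × 6/12) = 2068 × 1.01460563 = 2098.2044
Value of long forward = (F − K)·e^(−rT) = (2098.2044 − 2209) · e^(−0.0150·6/12)
= -110.7956 × 0.99252805 = -109.97
Short position value = −(long value) = $109.97

$109.97 per tonne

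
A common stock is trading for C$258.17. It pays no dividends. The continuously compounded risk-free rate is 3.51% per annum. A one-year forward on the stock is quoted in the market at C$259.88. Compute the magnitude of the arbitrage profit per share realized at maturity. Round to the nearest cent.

Fair forward: F* = S·e^(carry·T), with carry = r = 0.0351
F* = 258.17 · e^(0.0351 × 12/12) = 258.17 · e^0.035100 = 258.17 × 1.035723 = C$267.3926
Market C$259.88 < fair C$267.3926: forward underpriced → reverse cash-and-carry (short spot, go long the forward).
At maturity, profit = |F_mkt − F*| = |259.88 − 267.3926| = C$7.51 per share

C$7.51 per share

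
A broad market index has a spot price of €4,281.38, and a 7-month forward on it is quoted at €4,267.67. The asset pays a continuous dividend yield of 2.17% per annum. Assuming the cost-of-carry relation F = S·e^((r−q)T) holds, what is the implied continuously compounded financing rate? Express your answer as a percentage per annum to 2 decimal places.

From F = S·e^((r−q)T): (r − q) = ln(F/S)/T
ln(4267.67/4281.38) = ln(0.996798) = -0.003207
(r − q) = -0.003207 / (7/12) = -0.005498
r = ln(F/S)/T + q = -0.005498 + 0.0217 = 0.016202
r = 1.62%

1.62%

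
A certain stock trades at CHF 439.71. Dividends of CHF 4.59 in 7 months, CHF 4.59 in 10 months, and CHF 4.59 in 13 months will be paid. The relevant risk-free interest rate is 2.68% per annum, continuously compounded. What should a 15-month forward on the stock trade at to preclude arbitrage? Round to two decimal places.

PV(dividends) I = 4.59·e^(−0.0268·7/12) + 4.59·e^(−0.0268·10/12) + 4.59·e^(−0.0268·13/12)
I = 4.5188 + 4.4886 + 4.4587 = 13.4661
F = (S − I)·e^(rT) = (439.71 − 13.4661) · e^(0.0268·15/12)
= 426.2439 · e^0.033500 = 426.2439 × 1.034067 = CHF 440.76

CHF 440.76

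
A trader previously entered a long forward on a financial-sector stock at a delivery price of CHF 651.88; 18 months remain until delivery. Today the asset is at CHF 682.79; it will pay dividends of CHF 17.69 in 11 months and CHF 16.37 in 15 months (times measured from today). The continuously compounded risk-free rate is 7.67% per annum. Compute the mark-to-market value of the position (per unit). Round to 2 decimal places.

CHF 70.39

PV(remaining dividends) I = 17.69·e^(−0.0767·11/12) + 16.37·e^(−0.0767·15/12) = 31.3624
Current forward F = (S − I)·e^(rT) = (682.79 − 31.3624)·e^(0.0767·18/12) = 651.4276 × 1.121930 = 730.8562
Value (long) = (F − K)·e^(−rT) = (730.8562 − 651.88) × 0.891322 = 70.3932
Value = CHF 70.39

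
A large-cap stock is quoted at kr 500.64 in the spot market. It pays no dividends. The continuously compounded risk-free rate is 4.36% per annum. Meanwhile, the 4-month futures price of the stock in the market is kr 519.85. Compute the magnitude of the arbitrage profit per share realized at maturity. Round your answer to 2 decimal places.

kr 11.88 per share

Fair futures: F* = S·e^(carry·T), with carry = r = 0.0436
F* = 500.64 · e^(0.0436 × 4/12) = 500.64 · e^0.014533 = 500.64 × 1.014639 = kr 507.9689
Market kr 519.85 > fair kr 507.9689: forward overpriced → cash-and-carry (buy spot, short the forward).
At maturity, profit = |F_mkt − F*| = |519.85 − 507.9689| = kr 11.88 per share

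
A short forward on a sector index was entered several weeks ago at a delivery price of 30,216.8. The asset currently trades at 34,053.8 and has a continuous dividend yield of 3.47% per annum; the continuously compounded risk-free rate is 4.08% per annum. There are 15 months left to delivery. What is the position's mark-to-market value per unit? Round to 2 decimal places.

Current fair forward for the remaining 15 months: F = S·e^((r − q)·T), (r − q) = 0.0408 − 0.0347 = 0.0061
F = 34053.8 · e^(0.0061 × 15/12) = 34053.8 × 1.00765414 = 34314.4526
Value of long forward = (F − K)·e^(−rT) = (34314.4526 − 30216.8) · e^(−0.0408·15/12)
= 4097.6526 × 0.95027867 = 3893.91
Short position value = −(long value) = -3893.91

-3893.91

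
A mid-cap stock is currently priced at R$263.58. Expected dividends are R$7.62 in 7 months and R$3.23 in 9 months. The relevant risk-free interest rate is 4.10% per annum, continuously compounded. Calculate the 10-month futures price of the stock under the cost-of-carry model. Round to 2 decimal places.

PV(dividends) I = 7.62·e^(−0.0410·7/12) + 3.23·e^(−0.0410·9/12)
I = 7.4399 + 3.1322 = 10.5721
F = (S − I)·e^(rT) = (263.58 − 10.5721) · e^(0.0410·10/12)
= 253.0079 · e^0.034167 = 253.0079 × 1.034757 = R$261.80

R$261.80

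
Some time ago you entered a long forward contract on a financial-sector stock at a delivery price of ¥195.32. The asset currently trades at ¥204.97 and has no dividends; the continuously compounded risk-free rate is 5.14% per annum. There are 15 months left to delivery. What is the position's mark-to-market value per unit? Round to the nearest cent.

¥21.80

Current fair forward for the remaining 15 months: F = S·e^(r·T), r = 0.0514
F = 204.97 · e^(0.0514 × 15/12) = 204.97 × 1.066359 = 218.5716
Value of long forward = (F − K)·e^(−rT) = (218.5716 − 195.32) · e^(−0.0514·15/12)
= 23.2516 × 0.937771 = 21.80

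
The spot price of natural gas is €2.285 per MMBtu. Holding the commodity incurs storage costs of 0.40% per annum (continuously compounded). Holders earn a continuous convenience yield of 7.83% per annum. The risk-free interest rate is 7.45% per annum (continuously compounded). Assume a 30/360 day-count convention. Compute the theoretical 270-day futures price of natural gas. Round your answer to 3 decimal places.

Net carry = r + u − y = 0.0745 + 0.0040 − 0.0783 = 0.0002
F = S·e^((r+u−y)T) = 2.285 · e^(0.0002 × 270/360) = 2.285 · e^0.000150
= 2.285 × 1.000150 = €2.285 per MMBtu

€2.285 per MMBtu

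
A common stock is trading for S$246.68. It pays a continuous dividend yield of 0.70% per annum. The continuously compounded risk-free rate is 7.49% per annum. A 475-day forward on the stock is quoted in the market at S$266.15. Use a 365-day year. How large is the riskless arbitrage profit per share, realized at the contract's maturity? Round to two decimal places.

Fair forward: F* = S·e^(carry·T), with carry = (r − q) = 0.0749 − 0.0070 = 0.0679
F* = 246.68 · e^(0.0679 × 475/365) = 246.68 · e^0.088363 = 246.68 × 1.092385 = S$269.4695
Market S$266.15 < fair S$269.4695: forward underpriced → reverse cash-and-carry (short spot, go long the forward).
At maturity, profit = |F_mkt − F*| = |266.15 − 269.4695| = S$3.32 per share

S$3.32 per share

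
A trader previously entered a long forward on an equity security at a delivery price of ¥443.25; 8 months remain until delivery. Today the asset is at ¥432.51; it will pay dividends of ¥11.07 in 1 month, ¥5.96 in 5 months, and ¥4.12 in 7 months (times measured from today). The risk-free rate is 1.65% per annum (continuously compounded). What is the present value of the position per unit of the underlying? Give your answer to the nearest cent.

-¥26.95

PV(remaining dividends) I = 11.07·e^(−0.0165·1/12) + 5.96·e^(−0.0165·5/12) + 4.12·e^(−0.0165·7/12) = 21.0545
Current forward F = (S − I)·e^(rT) = (432.51 − 21.0545)·e^(0.0165·8/12) = 411.4555 × 1.011061 = 416.0066
Value (long) = (F − K)·e^(−rT) = (416.0066 − 443.25) × 0.989060 = -26.9454
Value = -¥26.95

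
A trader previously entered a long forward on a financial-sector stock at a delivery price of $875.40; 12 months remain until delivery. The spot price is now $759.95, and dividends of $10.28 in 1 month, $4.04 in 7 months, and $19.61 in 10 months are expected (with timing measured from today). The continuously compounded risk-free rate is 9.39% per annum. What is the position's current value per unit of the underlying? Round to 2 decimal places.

-$69.15

PV(remaining dividends) I = 10.28·e^(−0.0939·1/12) + 4.04·e^(−0.0939·7/12) + 19.61·e^(−0.0939·10/12) = 32.1586
Current forward F = (S − I)·e^(rT) = (759.95 − 32.1586)·e^(0.0939·12/12) = 727.7914 × 1.098450 = 799.4425
Value (long) = (F − K)·e^(−rT) = (799.4425 − 875.40) × 0.910374 = -69.1497
Value = -$69.15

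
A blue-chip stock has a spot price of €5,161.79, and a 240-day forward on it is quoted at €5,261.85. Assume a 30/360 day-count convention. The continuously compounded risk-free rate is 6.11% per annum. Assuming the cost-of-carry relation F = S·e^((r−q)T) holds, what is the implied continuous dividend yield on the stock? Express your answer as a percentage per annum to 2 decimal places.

3.23%

From F = S·e^((r−q)T): (r − q) = ln(F/S)/T
ln(5261.85/5161.79) = ln(1.019385) = 0.019200
(r − q) = 0.019200 / (240/360) = 0.028800
q = r − ln(F/S)/T = 0.0611 − 0.028800 = 0.032300
q = 3.23%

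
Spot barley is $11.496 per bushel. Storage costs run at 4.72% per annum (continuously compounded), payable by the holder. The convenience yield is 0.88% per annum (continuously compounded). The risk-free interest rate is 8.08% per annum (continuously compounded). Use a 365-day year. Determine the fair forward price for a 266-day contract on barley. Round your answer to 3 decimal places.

Net carry = r + u − y = 0.0808 + 0.0472 − 0.0088 = 0.1192
F = S·e^((r+u−y)T) = 11.496 · e^(0.1192 × 266/365) = 11.496 · e^0.086869
= 11.496 × 1.090754 = $12.539 per bushel

$12.539 per bushel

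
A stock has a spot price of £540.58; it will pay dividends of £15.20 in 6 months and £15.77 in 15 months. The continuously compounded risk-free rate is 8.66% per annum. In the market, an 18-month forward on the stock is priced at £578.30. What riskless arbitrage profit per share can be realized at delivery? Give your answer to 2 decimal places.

£4.58 per share

PV(dividends) I = 15.20·e^(−0.0866·6/12) + 15.77·e^(−0.0866·15/12) = 28.7079
Fair forward F* = (S − I)·e^(rT) = (540.58 − 28.7079)·e^0.129900 = 511.8721 × 1.138715 = 582.8764
Market £578.30 < fair 582.8764: forward underpriced → reverse cash-and-carry (short the stock, invest proceeds at r, pay the dividends, go long the forward).
Profit at T = |F_mkt − F*| = |578.30 − 582.8764| = £4.58 per share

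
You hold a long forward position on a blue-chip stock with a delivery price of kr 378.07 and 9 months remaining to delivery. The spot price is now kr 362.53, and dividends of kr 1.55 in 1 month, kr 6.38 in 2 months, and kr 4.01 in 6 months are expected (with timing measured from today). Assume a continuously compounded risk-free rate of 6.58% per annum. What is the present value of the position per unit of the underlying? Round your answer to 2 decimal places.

PV(remaining dividends) I = 1.55·e^(−0.0658·1/12) + 6.38·e^(−0.0658·2/12) + 4.01·e^(−0.0658·6/12) = 11.7322
Current forward F = (S − I)·e^(rT) = (362.53 − 11.7322)·e^(0.0658·9/12) = 350.7978 × 1.050588 = 368.5440
Value (long) = (F − K)·e^(−rT) = (368.5440 − 378.07) × 0.951848 = -9.0673
Value = -kr 9.07

-kr 9.07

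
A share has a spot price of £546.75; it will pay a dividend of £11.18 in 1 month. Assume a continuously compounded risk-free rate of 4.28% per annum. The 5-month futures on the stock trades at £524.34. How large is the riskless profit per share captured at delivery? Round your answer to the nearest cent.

PV(dividends) I = 11.18·e^(−0.0428·1/12) = 11.1402
Fair futures F* = (S − I)·e^(rT) = (546.75 − 11.1402)·e^0.017833 = 535.6098 × 1.017993 = 545.2470
Market £524.34 < fair 545.2470: forward underpriced → reverse cash-and-carry (short the stock, invest proceeds at r, pay the dividends, go long the forward).
Profit at T = |F_mkt − F*| = |524.34 − 545.2470| = £20.91 per share

£20.91 per share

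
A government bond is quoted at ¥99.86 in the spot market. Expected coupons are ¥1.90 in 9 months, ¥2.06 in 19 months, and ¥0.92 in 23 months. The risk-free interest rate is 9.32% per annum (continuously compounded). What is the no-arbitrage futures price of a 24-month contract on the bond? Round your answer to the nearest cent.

PV(coupons) I = 1.90·e^(−0.0932·9/12) + 2.06·e^(−0.0932·19/12) + 0.92·e^(−0.0932·23/12)
I = 1.7717 + 1.7774 + 0.7695 = 4.3186
F = (S − I)·e^(rT) = (99.86 − 4.3186) · e^(0.0932·24/12)
= 95.5414 · e^0.186400 = 95.5414 × 1.204904 = ¥115.12

¥115.12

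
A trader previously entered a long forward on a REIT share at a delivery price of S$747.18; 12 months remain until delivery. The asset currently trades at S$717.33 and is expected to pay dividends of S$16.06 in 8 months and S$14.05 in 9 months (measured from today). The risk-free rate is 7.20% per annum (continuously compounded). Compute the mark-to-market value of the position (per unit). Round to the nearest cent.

-S$6.56

PV(remaining dividends) I = 16.06·e^(−0.0720·8/12) + 14.05·e^(−0.0720·9/12) = 28.6187
Current forward F = (S − I)·e^(rT) = (717.33 − 28.6187)·e^(0.0720·12/12) = 688.7113 × 1.074655 = 740.1270
Value (long) = (F − K)·e^(−rT) = (740.1270 − 747.18) × 0.930531 = -6.5630
Value = -S$6.56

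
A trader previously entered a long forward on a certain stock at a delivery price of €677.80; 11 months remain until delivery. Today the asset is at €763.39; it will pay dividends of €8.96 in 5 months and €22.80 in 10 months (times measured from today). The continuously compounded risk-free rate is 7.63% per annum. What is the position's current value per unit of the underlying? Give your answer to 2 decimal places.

€101.30

PV(remaining dividends) I = 8.96·e^(−0.0763·5/12) + 22.80·e^(−0.0763·10/12) = 30.0751
Current forward F = (S − I)·e^(rT) = (763.39 − 30.0751)·e^(0.0763·11/12) = 733.3149 × 1.072446 = 786.4406
Value (long) = (F − K)·e^(−rT) = (786.4406 − 677.80) × 0.932448 = 101.3017
Value = €101.30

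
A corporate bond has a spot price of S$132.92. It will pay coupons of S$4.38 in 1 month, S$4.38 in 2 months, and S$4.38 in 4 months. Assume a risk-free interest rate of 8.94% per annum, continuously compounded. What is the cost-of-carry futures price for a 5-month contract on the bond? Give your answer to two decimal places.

PV(coupons) I = 4.38·e^(−0.0894·1/12) + 4.38·e^(−0.0894·2/12) + 4.38·e^(−0.0894·4/12)
I = 4.3475 + 4.3152 + 4.2514 = 12.9141
F = (S − I)·e^(rT) = (132.92 − 12.9141) · e^(0.0894·5/12)
= 120.0059 · e^0.037250 = 120.0059 × 1.037952 = S$124.56

S$124.56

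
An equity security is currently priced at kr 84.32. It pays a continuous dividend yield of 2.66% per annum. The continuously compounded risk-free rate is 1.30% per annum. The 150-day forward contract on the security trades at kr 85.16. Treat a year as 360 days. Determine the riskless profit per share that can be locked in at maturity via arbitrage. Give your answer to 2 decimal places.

kr 1.32 per share

Fair forward: F* = S·e^(carry·T), with carry = (r − q) = 0.0130 − 0.0266 = -0.0136
F* = 84.32 · e^(-0.0136 × 150/360) = 84.32 · e^-0.005667 = 84.32 × 0.994349 = kr 83.8435
Market kr 85.16 > fair kr 83.8435: forward overpriced → cash-and-carry (buy spot, short the forward).
At maturity, profit = |F_mkt − F*| = |85.16 − 83.8435| = kr 1.32 per share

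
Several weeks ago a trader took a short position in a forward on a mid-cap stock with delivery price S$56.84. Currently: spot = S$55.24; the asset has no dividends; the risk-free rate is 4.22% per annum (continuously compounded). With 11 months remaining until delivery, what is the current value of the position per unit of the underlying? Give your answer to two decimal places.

Current fair forward for the remaining 11 months: F = S·e^(r·T), r = 0.0422
F = 55.24 · e^(0.0422 × 11/12) = 55.24 × 1.039441 = 57.4187
Value of long forward = (F − K)·e^(−rT) = (57.4187 − 56.84) · e^(−0.0422·11/12)
= 0.5787 × 0.962055 = 0.56
Short position value = −(long value) = -S$0.56

-S$0.56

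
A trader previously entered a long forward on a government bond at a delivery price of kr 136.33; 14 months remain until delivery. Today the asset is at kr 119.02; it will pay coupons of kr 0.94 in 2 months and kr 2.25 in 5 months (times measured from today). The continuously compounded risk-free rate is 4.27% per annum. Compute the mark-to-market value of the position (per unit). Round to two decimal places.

PV(remaining coupons) I = 0.94·e^(−0.0427·2/12) + 2.25·e^(−0.0427·5/12) = 3.1437
Current forward F = (S − I)·e^(rT) = (119.02 − 3.1437)·e^(0.0427·14/12) = 115.8763 × 1.051078 = 121.7950
Value (long) = (F − K)·e^(−rT) = (121.7950 − 136.33) × 0.951404 = -13.8287
Value = -kr 13.83

-kr 13.83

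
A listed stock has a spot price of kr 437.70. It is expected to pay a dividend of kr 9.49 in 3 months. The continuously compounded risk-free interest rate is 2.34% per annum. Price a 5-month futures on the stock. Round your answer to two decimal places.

kr 432.46

PV(dividends) I = 9.49·e^(−0.0234·3/12)
I = 9.4346
F = (S − I)·e^(rT) = (437.70 − 9.4346) · e^(0.0234·5/12)
= 428.2654 · e^0.009750 = 428.2654 × 1.009798 = kr 432.46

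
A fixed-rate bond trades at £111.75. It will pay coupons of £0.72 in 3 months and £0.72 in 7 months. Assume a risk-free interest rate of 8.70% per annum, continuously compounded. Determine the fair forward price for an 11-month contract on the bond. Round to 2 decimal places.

PV(coupons) I = 0.72·e^(−0.0870·3/12) + 0.72·e^(−0.0870·7/12)
I = 0.7045 + 0.6844 = 1.3889
F = (S − I)·e^(rT) = (111.75 − 1.3889) · e^(0.0870·11/12)
= 110.3611 · e^0.079750 = 110.3611 × 1.083016 = £119.52

£119.52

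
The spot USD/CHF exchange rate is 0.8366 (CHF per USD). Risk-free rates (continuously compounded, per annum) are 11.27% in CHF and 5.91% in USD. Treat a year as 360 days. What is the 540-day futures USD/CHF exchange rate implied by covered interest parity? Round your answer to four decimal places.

F = S·e^((r_CHF − r_USD)T) = 0.8366 · e^((0.1127 − 0.0591) × 540/360)
= 0.8366 · e^0.080400 = 0.8366 × 1.083720
F = 0.9066 CHF per USD

0.9066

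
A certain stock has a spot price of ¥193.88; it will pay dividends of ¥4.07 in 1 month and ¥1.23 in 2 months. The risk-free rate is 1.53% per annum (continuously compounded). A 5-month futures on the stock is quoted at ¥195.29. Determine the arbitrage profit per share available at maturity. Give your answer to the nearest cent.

PV(dividends) I = 4.07·e^(−0.0153·1/12) + 1.23·e^(−0.0153·2/12) = 5.2917
Fair futures F* = (S − I)·e^(rT) = (193.88 − 5.2917)·e^0.006375 = 188.5883 × 1.006395 = 189.7943
Market ¥195.29 > fair 189.7943: forward overpriced → cash-and-carry (borrow at r, buy the stock and collect the dividends, short the forward).
Profit at T = |F_mkt − F*| = |195.29 − 189.7943| = ¥5.50 per share

¥5.50 per share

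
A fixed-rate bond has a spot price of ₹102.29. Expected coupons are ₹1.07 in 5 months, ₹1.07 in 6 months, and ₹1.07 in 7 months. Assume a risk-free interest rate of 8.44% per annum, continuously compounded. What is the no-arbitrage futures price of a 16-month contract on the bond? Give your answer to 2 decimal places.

₹111.03

PV(coupons) I = 1.07·e^(−0.0844·5/12) + 1.07·e^(−0.0844·6/12) + 1.07·e^(−0.0844·7/12)
I = 1.0330 + 1.0258 + 1.0186 = 3.0774
F = (S − I)·e^(rT) = (102.29 − 3.0774) · e^(0.0844·16/12)
= 99.2126 · e^0.112533 = 99.2126 × 1.119109 = ₹111.03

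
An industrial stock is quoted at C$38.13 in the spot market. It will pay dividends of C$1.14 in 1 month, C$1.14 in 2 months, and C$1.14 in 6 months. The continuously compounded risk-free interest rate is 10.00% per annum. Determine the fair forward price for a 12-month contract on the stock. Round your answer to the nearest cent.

C$38.45

PV(dividends) I = 1.14·e^(−0.1000·1/12) + 1.14·e^(−0.1000·2/12) + 1.14·e^(−0.1000·6/12)
I = 1.1305 + 1.1212 + 1.0844 = 3.3361
F = (S − I)·e^(rT) = (38.13 − 3.3361) · e^(0.1000·12/12)
= 34.7939 · e^0.100000 = 34.7939 × 1.105171 = C$38.45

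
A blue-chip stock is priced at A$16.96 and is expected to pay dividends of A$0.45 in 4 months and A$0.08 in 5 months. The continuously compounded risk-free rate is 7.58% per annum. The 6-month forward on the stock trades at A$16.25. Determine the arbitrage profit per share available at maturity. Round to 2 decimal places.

A$0.83 per share

PV(dividends) I = 0.45·e^(−0.0758·4/12) + 0.08·e^(−0.0758·5/12) = 0.5163
Fair forward F* = (S − I)·e^(rT) = (16.96 − 0.5163)·e^0.037900 = 16.4437 × 1.038627 = 17.0789
Market A$16.25 < fair 17.0789: forward underpriced → reverse cash-and-carry (short the stock, invest proceeds at r, pay the dividends, go long the forward).
Profit at T = |F_mkt − F*| = |16.25 − 17.0789| = A$0.83 per share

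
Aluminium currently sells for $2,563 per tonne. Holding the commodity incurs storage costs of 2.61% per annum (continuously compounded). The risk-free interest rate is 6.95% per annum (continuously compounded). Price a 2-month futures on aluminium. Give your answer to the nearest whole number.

Net carry = r + u − y = 0.0695 + 0.0261 − 0.0000 = 0.0956
F = S·e^((r+u−y)T) = 2563 · e^(0.0956 × 2/12) = 2563 · e^0.015933
= 2563 × 1.016061 = $2,604 per tonne

$2,604 per tonne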